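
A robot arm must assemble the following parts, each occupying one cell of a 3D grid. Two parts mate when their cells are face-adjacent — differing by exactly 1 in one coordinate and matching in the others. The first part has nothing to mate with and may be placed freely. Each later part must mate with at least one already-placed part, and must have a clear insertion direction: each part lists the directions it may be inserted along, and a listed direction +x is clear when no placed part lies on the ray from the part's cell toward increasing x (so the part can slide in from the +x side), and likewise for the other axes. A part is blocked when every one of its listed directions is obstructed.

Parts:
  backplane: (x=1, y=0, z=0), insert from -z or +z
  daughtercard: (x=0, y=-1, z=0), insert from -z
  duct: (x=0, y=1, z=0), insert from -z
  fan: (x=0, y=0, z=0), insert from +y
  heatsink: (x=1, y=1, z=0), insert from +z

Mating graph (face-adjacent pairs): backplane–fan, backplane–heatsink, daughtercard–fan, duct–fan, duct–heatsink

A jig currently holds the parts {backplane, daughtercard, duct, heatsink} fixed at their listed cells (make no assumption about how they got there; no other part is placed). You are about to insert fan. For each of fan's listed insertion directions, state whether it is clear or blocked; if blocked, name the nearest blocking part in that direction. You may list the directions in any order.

+y: blocked by duct

+y: nearest on ray is duct@(0, 1, 0) ⇒ blocked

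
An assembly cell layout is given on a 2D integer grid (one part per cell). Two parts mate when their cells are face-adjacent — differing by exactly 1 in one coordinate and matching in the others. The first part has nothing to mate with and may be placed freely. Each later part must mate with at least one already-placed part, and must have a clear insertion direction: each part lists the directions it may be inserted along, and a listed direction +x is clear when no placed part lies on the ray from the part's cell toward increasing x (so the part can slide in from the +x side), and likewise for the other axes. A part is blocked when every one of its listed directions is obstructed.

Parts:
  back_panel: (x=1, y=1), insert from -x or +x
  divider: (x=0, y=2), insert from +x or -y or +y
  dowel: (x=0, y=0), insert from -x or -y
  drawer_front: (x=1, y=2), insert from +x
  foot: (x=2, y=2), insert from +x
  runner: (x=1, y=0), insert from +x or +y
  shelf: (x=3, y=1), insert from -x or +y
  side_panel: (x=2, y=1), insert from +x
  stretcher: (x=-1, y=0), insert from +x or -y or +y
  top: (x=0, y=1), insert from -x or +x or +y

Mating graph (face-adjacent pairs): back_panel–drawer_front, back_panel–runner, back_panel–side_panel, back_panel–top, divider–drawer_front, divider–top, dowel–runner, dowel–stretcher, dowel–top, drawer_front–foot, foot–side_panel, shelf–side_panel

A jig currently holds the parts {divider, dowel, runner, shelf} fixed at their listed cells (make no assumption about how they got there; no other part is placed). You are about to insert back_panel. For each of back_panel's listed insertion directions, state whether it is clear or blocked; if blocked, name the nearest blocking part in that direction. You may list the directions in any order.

-x: ray from back_panel(1, 1) has no placed part ⇒ clear
+x: nearest on ray is shelf@(3, 1) ⇒ blocked

+x: blocked by shelf; -x: clear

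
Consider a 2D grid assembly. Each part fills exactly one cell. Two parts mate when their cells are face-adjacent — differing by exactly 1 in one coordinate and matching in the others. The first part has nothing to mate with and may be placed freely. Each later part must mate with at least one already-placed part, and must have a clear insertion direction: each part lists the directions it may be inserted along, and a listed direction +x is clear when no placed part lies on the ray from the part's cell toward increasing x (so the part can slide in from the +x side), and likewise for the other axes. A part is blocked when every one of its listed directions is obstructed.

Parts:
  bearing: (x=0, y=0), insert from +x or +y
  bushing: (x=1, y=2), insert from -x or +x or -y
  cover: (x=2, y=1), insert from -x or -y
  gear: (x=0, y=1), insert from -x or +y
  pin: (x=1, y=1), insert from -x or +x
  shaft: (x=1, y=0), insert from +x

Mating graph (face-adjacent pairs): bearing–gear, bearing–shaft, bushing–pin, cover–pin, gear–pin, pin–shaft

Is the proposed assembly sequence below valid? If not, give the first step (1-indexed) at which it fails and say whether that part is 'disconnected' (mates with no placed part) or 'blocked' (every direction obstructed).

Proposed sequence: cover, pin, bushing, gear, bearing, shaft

1. cover@(2, 1) [-x clear] — {cover}
2. pin@(1, 1) [-x clear] — {cover, pin}
3. bushing@(1, 2) [-x clear] — {bushing, cover, pin}
4. gear@(0, 1) [-x clear] — {bushing, cover, gear, pin}
5. bearing@(0, 0) [+x clear] — {bearing, bushing, cover, gear, pin}
6. shaft@(1, 0) [+x clear] — {bearing, bushing, cover, gear, pin, shaft}

Valid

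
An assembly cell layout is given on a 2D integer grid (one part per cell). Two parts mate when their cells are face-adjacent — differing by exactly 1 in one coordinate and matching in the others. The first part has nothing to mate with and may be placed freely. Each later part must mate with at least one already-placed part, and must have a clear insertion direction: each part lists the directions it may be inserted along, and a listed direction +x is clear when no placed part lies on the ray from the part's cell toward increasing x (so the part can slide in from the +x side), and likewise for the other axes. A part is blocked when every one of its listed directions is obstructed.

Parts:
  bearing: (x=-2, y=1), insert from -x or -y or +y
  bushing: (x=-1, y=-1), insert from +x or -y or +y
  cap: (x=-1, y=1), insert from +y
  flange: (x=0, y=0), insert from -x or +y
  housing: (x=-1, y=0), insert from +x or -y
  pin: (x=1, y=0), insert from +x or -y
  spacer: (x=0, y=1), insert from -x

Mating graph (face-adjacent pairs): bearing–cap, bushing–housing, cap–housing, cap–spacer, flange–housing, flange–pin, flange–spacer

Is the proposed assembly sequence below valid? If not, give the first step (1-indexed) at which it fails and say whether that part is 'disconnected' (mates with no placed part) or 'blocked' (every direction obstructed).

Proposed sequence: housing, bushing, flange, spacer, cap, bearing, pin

1. housing@(-1, 0) [+x clear] — {housing}
2. bushing@(-1, -1) [+x clear] — {bushing, housing}
3. flange@(0, 0) [+y clear] — {bushing, flange, housing}
4. spacer@(0, 1) [-x clear] — {bushing, flange, housing, spacer}
5. cap@(-1, 1) [+y clear] — {bushing, cap, flange, housing, spacer}
6. bearing@(-2, 1) [-x clear] — {bearing, bushing, cap, flange, housing, spacer}
7. pin@(1, 0) [+x clear] — {bearing, bushing, cap, flange, housing, pin, spacer}

Valid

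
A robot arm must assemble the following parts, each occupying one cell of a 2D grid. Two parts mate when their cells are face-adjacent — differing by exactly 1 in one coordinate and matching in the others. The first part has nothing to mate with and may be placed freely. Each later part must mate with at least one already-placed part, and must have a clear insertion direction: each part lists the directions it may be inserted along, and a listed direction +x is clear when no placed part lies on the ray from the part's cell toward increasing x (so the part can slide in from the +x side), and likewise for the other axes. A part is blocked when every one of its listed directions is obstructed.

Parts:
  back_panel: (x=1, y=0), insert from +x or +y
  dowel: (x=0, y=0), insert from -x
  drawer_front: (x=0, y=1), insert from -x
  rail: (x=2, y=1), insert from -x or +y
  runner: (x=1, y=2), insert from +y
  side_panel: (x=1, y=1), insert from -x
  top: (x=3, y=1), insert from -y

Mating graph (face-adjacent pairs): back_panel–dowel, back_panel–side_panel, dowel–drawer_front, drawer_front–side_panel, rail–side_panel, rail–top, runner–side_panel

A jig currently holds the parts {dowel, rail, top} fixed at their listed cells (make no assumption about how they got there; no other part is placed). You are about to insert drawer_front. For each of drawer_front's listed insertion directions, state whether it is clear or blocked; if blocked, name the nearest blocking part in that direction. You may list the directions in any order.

-x: clear

-x: ray from drawer_front(0, 1) has no placed part ⇒ clear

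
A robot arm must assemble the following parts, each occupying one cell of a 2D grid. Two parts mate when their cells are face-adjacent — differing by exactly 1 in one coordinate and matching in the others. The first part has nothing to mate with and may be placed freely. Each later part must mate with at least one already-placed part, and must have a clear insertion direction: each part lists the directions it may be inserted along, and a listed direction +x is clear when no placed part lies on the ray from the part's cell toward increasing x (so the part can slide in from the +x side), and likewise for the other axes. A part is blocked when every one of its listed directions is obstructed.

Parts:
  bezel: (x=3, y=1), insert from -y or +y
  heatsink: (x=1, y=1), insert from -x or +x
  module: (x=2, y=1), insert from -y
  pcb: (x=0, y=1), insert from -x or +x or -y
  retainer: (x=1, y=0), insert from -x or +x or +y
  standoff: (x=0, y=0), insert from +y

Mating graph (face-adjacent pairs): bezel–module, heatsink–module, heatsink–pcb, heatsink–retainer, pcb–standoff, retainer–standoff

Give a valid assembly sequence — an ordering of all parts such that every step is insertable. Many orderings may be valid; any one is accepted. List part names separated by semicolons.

1. heatsink@(1, 1) [-x clear] — {heatsink}
2. module@(2, 1) [-y clear] — {heatsink, module}
3. retainer@(1, 0) [-x clear] — {heatsink, module, retainer}
4. standoff@(0, 0) [+y clear] — {heatsink, module, retainer, standoff}
5. pcb@(0, 1) [-x clear] — {heatsink, module, pcb, retainer, standoff}
6. bezel@(3, 1) [-y clear] — {bezel, heatsink, module, pcb, retainer, standoff}

heatsink; module; retainer; standoff; pcb; bezel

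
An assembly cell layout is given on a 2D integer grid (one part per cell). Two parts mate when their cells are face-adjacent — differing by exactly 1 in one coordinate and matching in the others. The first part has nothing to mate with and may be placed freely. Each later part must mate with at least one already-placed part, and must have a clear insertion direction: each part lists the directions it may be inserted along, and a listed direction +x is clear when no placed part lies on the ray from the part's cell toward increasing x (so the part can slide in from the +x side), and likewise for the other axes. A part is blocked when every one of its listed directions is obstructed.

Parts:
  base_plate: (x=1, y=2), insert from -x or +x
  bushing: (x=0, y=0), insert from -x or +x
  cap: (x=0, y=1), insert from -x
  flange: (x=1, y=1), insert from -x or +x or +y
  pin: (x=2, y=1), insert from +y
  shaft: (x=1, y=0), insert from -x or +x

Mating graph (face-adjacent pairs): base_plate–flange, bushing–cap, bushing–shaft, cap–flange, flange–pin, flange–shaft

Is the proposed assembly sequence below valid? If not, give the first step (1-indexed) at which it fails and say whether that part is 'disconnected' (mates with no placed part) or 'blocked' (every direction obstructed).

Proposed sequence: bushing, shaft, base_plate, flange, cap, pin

Invalid at step 3 (disconnected)

1. bushing@(0, 0) [-x clear] — {bushing}
2. shaft@(1, 0) [+x clear] — {bushing, shaft}
3. base_plate@(1, 2) — no placed neighbour ⇒ disconnected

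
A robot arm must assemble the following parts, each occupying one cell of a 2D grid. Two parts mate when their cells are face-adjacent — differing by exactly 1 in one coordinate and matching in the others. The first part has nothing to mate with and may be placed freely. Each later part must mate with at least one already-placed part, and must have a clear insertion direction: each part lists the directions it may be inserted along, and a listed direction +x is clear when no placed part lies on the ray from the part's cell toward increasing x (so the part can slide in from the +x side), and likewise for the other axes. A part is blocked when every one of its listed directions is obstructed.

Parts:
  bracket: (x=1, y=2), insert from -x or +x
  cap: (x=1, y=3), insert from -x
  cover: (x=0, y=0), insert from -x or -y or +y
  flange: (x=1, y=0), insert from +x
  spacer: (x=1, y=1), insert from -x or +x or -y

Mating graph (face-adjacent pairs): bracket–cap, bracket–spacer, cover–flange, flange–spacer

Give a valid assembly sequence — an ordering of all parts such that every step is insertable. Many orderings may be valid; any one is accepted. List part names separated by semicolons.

cap; bracket; spacer; flange; cover

1. cap@(1, 3) [-x clear] — {cap}
2. bracket@(1, 2) [-x clear] — {bracket, cap}
3. spacer@(1, 1) [-x clear] — {bracket, cap, spacer}
4. flange@(1, 0) [+x clear] — {bracket, cap, flange, spacer}
5. cover@(0, 0) [-x clear] — {bracket, cap, cover, flange, spacer}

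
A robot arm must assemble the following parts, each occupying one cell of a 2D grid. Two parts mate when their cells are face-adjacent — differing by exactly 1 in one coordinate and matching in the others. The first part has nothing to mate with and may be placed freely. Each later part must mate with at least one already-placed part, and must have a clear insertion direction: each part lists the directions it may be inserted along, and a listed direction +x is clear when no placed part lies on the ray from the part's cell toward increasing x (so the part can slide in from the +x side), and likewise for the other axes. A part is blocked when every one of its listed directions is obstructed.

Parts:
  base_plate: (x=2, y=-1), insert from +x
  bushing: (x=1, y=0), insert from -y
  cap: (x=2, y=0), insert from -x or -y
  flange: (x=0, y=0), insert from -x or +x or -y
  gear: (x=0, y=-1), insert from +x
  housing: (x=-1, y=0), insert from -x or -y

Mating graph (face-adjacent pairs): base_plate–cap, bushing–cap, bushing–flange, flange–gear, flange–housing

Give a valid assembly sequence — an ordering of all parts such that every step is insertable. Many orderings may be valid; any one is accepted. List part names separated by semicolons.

1. housing@(-1, 0) [-x clear] — {housing}
2. flange@(0, 0) [+x clear] — {flange, housing}
3. gear@(0, -1) [+x clear] — {flange, gear, housing}
4. bushing@(1, 0) [-y clear] — {bushing, flange, gear, housing}
5. cap@(2, 0) [-y clear] — {bushing, cap, flange, gear, housing}
6. base_plate@(2, -1) [+x clear] — {base_plate, bushing, cap, flange, gear, housing}

housing; flange; gear; bushing; cap; base_plate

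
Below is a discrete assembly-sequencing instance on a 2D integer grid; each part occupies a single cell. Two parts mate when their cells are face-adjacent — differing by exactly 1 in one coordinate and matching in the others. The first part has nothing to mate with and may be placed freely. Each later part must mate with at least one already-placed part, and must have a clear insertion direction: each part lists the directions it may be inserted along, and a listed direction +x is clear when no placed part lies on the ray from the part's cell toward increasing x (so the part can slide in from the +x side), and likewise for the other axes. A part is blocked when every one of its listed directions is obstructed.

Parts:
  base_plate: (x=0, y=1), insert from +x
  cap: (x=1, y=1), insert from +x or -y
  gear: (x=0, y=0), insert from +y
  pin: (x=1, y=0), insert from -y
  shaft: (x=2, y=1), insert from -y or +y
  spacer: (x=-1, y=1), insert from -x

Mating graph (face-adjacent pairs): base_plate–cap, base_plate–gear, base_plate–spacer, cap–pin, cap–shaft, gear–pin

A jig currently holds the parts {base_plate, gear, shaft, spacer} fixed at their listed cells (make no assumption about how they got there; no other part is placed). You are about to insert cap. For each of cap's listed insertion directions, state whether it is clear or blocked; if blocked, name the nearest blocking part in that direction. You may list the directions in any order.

+x: nearest on ray is shaft@(2, 1) ⇒ blocked
-y: ray from cap(1, 1) has no placed part ⇒ clear

+x: blocked by shaft; -y: clear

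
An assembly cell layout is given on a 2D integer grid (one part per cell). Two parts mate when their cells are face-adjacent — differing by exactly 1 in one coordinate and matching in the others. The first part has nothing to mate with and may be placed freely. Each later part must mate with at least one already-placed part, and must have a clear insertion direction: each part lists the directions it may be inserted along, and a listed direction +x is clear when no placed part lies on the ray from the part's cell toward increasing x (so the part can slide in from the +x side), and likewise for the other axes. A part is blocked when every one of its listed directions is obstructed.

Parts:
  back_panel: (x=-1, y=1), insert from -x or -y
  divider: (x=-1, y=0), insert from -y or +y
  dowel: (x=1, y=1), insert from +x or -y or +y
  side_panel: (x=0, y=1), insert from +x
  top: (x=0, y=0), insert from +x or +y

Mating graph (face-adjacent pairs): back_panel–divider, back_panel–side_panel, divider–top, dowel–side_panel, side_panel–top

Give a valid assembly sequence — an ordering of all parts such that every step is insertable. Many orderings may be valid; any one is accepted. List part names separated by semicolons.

1. side_panel@(0, 1) [+x clear] — {side_panel}
2. back_panel@(-1, 1) [-x clear] — {back_panel, side_panel}
3. divider@(-1, 0) [-y clear] — {back_panel, divider, side_panel}
4. top@(0, 0) [+x clear] — {back_panel, divider, side_panel, top}
5. dowel@(1, 1) [+x clear] — {back_panel, divider, dowel, side_panel, top}

side_panel; back_panel; divider; top; dowel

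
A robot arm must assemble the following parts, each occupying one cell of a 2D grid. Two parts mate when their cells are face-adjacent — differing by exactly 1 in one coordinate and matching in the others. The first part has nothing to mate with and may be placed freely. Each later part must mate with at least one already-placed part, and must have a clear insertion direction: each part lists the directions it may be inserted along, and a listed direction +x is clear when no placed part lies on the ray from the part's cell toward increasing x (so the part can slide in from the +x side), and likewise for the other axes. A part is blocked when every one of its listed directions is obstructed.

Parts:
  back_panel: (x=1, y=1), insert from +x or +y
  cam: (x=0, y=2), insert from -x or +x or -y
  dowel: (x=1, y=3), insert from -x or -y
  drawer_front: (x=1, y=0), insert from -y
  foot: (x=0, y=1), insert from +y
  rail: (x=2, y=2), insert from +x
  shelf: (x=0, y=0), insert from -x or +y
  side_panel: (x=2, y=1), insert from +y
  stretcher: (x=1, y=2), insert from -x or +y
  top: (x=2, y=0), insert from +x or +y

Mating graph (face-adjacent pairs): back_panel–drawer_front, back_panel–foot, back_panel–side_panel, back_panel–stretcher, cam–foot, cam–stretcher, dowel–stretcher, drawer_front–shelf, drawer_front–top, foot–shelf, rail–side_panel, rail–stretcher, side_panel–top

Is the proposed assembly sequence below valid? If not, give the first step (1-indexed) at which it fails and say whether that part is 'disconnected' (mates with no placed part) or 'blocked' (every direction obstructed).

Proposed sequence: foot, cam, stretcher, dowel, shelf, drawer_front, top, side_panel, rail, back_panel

Invalid at step 10 (blocked)

1. foot@(0, 1) [+y clear] — {foot}
2. cam@(0, 2) [-x clear] — {cam, foot}
3. stretcher@(1, 2) [+y clear] — {cam, foot, stretcher}
4. dowel@(1, 3) [-x clear] — {cam, dowel, foot, stretcher}
5. shelf@(0, 0) [-x clear] — {cam, dowel, foot, shelf, stretcher}
6. drawer_front@(1, 0) [-y clear] — {cam, dowel, drawer_front, foot, shelf, stretcher}
7. top@(2, 0) [+x clear] — {cam, dowel, drawer_front, foot, shelf, stretcher, top}
8. side_panel@(2, 1) [+y clear] — {cam, dowel, drawer_front, foot, shelf, side_panel, stretcher, top}
9. rail@(2, 2) [+x clear] — {cam, dowel, drawer_front, foot, rail, shelf, side_panel, stretcher, top}
10. back_panel@(1, 1) — +x/+y all obstructed ⇒ blocked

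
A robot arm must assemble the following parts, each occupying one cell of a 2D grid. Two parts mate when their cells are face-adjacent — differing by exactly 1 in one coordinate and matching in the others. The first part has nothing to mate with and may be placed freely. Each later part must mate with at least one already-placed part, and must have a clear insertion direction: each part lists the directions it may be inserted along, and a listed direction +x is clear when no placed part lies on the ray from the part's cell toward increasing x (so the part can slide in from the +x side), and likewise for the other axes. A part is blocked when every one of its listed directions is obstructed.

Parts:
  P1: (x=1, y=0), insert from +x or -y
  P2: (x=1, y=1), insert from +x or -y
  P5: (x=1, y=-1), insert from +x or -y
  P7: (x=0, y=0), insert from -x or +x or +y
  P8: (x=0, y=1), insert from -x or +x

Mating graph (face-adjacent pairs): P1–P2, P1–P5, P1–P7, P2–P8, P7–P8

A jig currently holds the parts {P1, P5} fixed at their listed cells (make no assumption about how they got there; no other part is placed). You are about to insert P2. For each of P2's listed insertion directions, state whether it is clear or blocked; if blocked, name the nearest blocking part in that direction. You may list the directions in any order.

+x: clear; -y: blocked by P1

+x: ray from P2(1, 1) has no placed part ⇒ clear
-y: nearest on ray is P1@(1, 0) ⇒ blocked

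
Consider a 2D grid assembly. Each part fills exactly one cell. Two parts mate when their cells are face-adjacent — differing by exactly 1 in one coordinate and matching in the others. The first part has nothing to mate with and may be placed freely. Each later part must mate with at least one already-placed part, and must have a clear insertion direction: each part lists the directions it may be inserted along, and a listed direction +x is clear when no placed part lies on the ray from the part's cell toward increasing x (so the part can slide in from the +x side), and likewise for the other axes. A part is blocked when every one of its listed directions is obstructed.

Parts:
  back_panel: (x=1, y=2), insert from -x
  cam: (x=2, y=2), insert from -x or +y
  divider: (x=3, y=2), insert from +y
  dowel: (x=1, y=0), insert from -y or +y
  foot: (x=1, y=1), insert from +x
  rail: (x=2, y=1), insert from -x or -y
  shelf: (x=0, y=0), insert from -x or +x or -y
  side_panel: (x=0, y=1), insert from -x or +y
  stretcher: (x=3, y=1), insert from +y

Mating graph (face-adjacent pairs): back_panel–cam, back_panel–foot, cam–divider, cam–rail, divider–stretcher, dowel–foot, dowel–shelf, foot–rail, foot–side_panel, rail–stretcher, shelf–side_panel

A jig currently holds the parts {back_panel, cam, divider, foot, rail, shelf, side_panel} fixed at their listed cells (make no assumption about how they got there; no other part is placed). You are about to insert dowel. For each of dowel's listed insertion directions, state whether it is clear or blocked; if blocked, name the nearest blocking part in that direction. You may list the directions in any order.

+y: blocked by foot; -y: clear

-y: ray from dowel(1, 0) has no placed part ⇒ clear
+y: nearest on ray is foot@(1, 1) ⇒ blocked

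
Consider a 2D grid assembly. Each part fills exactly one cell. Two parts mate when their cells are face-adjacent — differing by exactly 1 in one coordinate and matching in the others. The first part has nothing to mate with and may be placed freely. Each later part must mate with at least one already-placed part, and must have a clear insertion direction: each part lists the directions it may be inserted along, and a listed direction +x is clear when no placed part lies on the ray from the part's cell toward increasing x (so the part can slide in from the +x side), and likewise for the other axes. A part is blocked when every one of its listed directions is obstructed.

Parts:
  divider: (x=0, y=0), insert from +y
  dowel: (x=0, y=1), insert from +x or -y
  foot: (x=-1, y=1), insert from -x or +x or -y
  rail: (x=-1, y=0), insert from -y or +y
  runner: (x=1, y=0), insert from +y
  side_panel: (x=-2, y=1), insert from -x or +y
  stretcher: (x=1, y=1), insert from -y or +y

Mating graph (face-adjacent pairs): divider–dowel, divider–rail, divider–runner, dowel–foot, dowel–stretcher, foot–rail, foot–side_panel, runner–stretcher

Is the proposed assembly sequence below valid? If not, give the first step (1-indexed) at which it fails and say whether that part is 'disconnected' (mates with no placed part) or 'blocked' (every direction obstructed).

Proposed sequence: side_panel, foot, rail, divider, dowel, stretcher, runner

Invalid at step 7 (blocked)

1. side_panel@(-2, 1) [-x clear] — {side_panel}
2. foot@(-1, 1) [+x clear] — {foot, side_panel}
3. rail@(-1, 0) [-y clear] — {foot, rail, side_panel}
4. divider@(0, 0) [+y clear] — {divider, foot, rail, side_panel}
5. dowel@(0, 1) [+x clear] — {divider, dowel, foot, rail, side_panel}
6. stretcher@(1, 1) [-y clear] — {divider, dowel, foot, rail, side_panel, stretcher}
7. runner@(1, 0) — +y all obstructed ⇒ blocked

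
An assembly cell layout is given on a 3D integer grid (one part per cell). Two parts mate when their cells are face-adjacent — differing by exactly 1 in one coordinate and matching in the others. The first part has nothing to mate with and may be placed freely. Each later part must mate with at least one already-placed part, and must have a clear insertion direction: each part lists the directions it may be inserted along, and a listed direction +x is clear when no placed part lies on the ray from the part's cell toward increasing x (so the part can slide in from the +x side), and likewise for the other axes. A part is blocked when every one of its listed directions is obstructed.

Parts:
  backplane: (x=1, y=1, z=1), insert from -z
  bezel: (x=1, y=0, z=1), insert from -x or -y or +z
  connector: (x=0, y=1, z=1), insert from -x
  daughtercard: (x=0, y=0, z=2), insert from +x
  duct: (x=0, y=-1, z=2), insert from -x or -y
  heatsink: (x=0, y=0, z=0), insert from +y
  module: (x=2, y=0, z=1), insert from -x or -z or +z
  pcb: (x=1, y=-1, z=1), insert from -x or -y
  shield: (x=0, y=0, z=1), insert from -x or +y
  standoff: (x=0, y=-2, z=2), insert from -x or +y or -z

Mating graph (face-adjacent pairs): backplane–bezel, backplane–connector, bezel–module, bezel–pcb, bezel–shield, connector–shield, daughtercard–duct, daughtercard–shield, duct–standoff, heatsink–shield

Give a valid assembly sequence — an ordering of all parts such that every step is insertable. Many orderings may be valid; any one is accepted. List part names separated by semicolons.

bezel; shield; connector; heatsink; backplane; daughtercard; module; pcb; duct; standoff

1. bezel@(1, 0, 1) [-x clear] — {bezel}
2. shield@(0, 0, 1) [-x clear] — {bezel, shield}
3. connector@(0, 1, 1) [-x clear] — {bezel, connector, shield}
4. heatsink@(0, 0, 0) [+y clear] — {bezel, connector, heatsink, shield}
5. backplane@(1, 1, 1) [-z clear] — {backplane, bezel, connector, heatsink, shield}
6. daughtercard@(0, 0, 2) [+x clear] — {backplane, bezel, connector, daughtercard, heatsink, shield}
7. module@(2, 0, 1) [-z clear] — {backplane, bezel, connector, daughtercard, heatsink, module, shield}
8. pcb@(1, -1, 1) [-x clear] — {backplane, bezel, connector, daughtercard, heatsink, module, pcb, shield}
9. duct@(0, -1, 2) [-x clear] — {backplane, bezel, connector, daughtercard, duct, heatsink, module, pcb, shield}
10. standoff@(0, -2, 2) [-x clear] — {backplane, bezel, connector, daughtercard, duct, heatsink, module, pcb, shield, standoff}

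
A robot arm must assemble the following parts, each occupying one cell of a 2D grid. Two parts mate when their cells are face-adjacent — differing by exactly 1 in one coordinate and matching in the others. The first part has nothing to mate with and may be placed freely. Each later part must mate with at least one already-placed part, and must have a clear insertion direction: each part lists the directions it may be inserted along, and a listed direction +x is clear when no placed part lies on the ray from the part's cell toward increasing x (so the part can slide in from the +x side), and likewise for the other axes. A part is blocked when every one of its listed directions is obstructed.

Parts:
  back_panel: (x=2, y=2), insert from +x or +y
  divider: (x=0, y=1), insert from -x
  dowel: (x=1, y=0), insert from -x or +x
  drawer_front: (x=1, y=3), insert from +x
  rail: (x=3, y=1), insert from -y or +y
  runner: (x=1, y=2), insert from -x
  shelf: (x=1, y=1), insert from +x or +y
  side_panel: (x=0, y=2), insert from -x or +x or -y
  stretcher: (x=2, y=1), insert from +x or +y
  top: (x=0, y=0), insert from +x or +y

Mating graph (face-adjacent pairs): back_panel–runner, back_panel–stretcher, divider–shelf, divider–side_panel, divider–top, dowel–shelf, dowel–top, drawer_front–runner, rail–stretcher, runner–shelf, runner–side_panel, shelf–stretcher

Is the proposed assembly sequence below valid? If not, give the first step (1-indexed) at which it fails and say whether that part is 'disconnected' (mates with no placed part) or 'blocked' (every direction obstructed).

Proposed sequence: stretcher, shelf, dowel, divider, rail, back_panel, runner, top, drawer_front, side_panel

Invalid at step 8 (blocked)

1. stretcher@(2, 1) [+x clear] — {stretcher}
2. shelf@(1, 1) [+y clear] — {shelf, stretcher}
3. dowel@(1, 0) [-x clear] — {dowel, shelf, stretcher}
4. divider@(0, 1) [-x clear] — {divider, dowel, shelf, stretcher}
5. rail@(3, 1) [-y clear] — {divider, dowel, rail, shelf, stretcher}
6. back_panel@(2, 2) [+x clear] — {back_panel, divider, dowel, rail, shelf, stretcher}
7. runner@(1, 2) [-x clear] — {back_panel, divider, dowel, rail, runner, shelf, stretcher}
8. top@(0, 0) — +x/+y all obstructed ⇒ blocked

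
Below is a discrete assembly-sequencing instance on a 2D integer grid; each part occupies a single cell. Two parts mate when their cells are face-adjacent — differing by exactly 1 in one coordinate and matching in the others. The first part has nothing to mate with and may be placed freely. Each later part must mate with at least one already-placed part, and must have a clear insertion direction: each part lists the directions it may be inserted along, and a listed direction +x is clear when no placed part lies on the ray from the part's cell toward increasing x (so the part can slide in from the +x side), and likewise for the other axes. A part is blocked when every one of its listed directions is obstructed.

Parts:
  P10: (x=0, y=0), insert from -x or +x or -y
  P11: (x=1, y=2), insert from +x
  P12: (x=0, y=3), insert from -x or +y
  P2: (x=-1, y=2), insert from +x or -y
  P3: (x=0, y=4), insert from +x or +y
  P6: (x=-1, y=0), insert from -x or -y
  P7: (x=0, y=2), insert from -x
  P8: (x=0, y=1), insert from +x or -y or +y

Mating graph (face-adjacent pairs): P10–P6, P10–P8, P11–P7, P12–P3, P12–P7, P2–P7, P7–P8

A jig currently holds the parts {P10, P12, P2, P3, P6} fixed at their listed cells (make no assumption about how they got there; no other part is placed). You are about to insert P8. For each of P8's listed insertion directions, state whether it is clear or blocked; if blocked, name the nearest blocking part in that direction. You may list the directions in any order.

+x: clear; +y: blocked by P12; -y: blocked by P10

+x: ray from P8(0, 1) has no placed part ⇒ clear
-y: nearest on ray is P10@(0, 0) ⇒ blocked
+y: nearest on ray is P12@(0, 3) ⇒ blocked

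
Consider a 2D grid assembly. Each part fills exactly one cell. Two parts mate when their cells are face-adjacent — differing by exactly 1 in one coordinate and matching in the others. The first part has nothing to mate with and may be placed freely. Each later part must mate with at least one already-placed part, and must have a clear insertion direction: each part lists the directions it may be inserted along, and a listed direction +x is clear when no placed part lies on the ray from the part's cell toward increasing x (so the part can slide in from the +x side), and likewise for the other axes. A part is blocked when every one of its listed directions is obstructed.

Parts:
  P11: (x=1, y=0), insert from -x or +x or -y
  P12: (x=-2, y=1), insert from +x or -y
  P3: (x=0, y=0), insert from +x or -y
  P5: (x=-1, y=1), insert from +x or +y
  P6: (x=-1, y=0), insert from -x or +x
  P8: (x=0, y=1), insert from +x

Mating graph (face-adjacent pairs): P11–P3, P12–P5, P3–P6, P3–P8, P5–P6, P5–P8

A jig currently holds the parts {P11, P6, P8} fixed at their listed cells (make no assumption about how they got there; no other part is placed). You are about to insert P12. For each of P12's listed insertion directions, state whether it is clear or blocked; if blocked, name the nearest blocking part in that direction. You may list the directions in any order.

+x: blocked by P8; -y: clear

+x: nearest on ray is P8@(0, 1) ⇒ blocked
-y: ray from P12(-2, 1) has no placed part ⇒ clear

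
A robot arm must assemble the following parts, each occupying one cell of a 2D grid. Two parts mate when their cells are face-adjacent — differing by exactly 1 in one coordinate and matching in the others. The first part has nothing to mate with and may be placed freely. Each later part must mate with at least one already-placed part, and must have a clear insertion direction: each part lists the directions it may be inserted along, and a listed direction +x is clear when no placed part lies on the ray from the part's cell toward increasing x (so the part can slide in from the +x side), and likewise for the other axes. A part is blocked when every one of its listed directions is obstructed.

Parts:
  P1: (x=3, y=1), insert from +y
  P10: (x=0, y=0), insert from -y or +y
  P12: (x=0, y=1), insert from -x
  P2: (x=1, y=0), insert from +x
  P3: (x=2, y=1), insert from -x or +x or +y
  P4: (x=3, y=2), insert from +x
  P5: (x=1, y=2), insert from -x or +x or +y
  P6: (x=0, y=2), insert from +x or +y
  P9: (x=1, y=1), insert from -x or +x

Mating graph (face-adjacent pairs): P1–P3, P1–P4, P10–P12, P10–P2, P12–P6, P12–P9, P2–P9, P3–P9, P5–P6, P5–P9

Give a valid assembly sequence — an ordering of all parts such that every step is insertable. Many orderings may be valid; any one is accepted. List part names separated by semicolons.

1. P1@(3, 1) [+y clear] — {P1}
2. P3@(2, 1) [-x clear] — {P1, P3}
3. P4@(3, 2) [+x clear] — {P1, P3, P4}
4. P9@(1, 1) [-x clear] — {P1, P3, P4, P9}
5. P12@(0, 1) [-x clear] — {P1, P12, P3, P4, P9}
6. P5@(1, 2) [-x clear] — {P1, P12, P3, P4, P5, P9}
7. P10@(0, 0) [-y clear] — {P1, P10, P12, P3, P4, P5, P9}
8. P6@(0, 2) [+y clear] — {P1, P10, P12, P3, P4, P5, P6, P9}
9. P2@(1, 0) [+x clear] — {P1, P10, P12, P2, P3, P4, P5, P6, P9}

P1; P3; P4; P9; P12; P5; P10; P6; P2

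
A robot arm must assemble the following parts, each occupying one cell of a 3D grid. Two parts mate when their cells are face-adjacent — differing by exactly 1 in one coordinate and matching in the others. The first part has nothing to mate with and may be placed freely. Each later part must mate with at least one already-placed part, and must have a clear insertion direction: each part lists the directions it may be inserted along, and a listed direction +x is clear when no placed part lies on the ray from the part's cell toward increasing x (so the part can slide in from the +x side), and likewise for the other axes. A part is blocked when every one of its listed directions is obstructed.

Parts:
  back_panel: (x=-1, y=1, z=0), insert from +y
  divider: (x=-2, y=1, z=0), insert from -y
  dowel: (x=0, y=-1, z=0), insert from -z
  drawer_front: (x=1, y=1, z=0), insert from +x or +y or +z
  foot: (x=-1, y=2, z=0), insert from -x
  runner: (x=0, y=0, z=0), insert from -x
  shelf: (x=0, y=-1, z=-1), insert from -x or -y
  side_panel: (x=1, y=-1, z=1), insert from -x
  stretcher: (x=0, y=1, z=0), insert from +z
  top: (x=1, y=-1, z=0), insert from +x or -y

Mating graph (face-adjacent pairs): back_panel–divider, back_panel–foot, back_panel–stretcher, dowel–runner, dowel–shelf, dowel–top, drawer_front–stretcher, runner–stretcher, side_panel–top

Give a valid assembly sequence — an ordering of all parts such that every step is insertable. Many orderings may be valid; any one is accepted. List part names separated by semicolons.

dowel; top; side_panel; runner; stretcher; drawer_front; shelf; back_panel; divider; foot

1. dowel@(0, -1, 0) [-z clear] — {dowel}
2. top@(1, -1, 0) [+x clear] — {dowel, top}
3. side_panel@(1, -1, 1) [-x clear] — {dowel, side_panel, top}
4. runner@(0, 0, 0) [-x clear] — {dowel, runner, side_panel, top}
5. stretcher@(0, 1, 0) [+z clear] — {dowel, runner, side_panel, stretcher, top}
6. drawer_front@(1, 1, 0) [+x clear] — {dowel, drawer_front, runner, side_panel, stretcher, top}
7. shelf@(0, -1, -1) [-x clear] — {dowel, drawer_front, runner, shelf, side_panel, stretcher, top}
8. back_panel@(-1, 1, 0) [+y clear] — {back_panel, dowel, drawer_front, runner, shelf, side_panel, stretcher, top}
9. divider@(-2, 1, 0) [-y clear] — {back_panel, divider, dowel, drawer_front, runner, shelf, side_panel, stretcher, top}
10. foot@(-1, 2, 0) [-x clear] — {back_panel, divider, dowel, drawer_front, foot, runner, shelf, side_panel, stretcher, top}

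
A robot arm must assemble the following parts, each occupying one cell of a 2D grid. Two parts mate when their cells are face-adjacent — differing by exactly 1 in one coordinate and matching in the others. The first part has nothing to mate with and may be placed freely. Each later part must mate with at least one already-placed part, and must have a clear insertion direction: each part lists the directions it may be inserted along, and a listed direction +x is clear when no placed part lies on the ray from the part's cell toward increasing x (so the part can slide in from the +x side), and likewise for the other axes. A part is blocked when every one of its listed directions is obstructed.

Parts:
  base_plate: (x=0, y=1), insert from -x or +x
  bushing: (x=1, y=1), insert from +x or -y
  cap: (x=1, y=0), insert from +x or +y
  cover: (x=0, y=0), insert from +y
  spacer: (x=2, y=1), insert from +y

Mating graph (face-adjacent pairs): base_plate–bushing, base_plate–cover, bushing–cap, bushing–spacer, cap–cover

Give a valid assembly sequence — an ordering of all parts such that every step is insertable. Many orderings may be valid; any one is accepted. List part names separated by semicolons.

1. cap@(1, 0) [+x clear] — {cap}
2. cover@(0, 0) [+y clear] — {cap, cover}
3. bushing@(1, 1) [+x clear] — {bushing, cap, cover}
4. base_plate@(0, 1) [-x clear] — {base_plate, bushing, cap, cover}
5. spacer@(2, 1) [+y clear] — {base_plate, bushing, cap, cover, spacer}

cap; cover; bushing; base_plate; spacer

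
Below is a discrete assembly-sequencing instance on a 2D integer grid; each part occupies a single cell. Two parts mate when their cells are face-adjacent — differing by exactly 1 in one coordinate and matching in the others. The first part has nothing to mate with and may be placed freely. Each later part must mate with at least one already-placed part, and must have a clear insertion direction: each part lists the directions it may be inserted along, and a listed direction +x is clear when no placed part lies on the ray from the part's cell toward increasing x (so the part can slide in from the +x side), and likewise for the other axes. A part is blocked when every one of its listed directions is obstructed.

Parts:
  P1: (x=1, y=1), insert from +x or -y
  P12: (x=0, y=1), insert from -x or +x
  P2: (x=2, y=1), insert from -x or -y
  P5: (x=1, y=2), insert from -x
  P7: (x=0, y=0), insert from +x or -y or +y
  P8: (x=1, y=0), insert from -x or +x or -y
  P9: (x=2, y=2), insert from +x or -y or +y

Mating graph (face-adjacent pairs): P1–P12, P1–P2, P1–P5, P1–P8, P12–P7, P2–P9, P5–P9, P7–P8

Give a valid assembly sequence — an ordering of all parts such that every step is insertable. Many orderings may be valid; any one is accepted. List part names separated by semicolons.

1. P2@(2, 1) [-x clear] — {P2}
2. P9@(2, 2) [+x clear] — {P2, P9}
3. P1@(1, 1) [-y clear] — {P1, P2, P9}
4. P12@(0, 1) [-x clear] — {P1, P12, P2, P9}
5. P7@(0, 0) [+x clear] — {P1, P12, P2, P7, P9}
6. P5@(1, 2) [-x clear] — {P1, P12, P2, P5, P7, P9}
7. P8@(1, 0) [+x clear] — {P1, P12, P2, P5, P7, P8, P9}

P2; P9; P1; P12; P7; P5; P8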